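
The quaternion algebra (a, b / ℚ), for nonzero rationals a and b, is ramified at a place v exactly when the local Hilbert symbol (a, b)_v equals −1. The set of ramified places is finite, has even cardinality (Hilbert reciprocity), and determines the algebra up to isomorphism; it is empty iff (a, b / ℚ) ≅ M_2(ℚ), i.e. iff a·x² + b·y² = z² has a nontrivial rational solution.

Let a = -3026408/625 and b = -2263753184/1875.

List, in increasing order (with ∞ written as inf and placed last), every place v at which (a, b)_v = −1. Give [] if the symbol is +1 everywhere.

Mod squares: a ≡ -2618, b ≡ -42. Check v ∈ {∞, 2, 3, 5, 7, 11, 17}.
v=2: v_2(a)=3, v_2(b)=5; units ≡ 3, 3 (mod 8); ε·ε+αω+βω = 1·1+3·1+5·1 ≡ 1  ⇒  (a,b)_2 = -1.
v=3: a=3^0·(≡1), b=3^-1·(≡1) mod 3; (1|3)=+1, (1|3)=+1; (−1)^{0·-1·1}·(+1)^-1·(+1)^0 = +1.
v=7: a=7^1·(≡2), b=7^1·(≡4) mod 7; (2|7)=+1, (4|7)=+1; (−1)^{1·1·3}·(+1)^1·(+1)^1 = -1.
v=17: a=17^3·(≡1), b=17^4·(≡9) mod 17; (1|17)=+1, (9|17)=+1; (−1)^{3·4·8}·(+1)^4·(+1)^3 = +1.
v=∞: -2618 < 0 and -42 < 0  ⇒  (a,b)_∞ = -1.
v=5: a=5^-4·(≡2), b=5^-4·(≡2) mod 5; (2|5)=-1, (2|5)=-1; (−1)^{-4·-4·2}·(-1)^-4·(-1)^-4 = +1.
v=11: a=11^1·(≡9), b=11^2·(≡6) mod 11; (9|11)=+1, (6|11)=-1; (−1)^{1·2·5}·(+1)^2·(-1)^1 = -1.
(-2618, -42 / ℚ) ramifies at {2, 7, 11, ∞}: a division algebra.

[2, 7, 11, inf]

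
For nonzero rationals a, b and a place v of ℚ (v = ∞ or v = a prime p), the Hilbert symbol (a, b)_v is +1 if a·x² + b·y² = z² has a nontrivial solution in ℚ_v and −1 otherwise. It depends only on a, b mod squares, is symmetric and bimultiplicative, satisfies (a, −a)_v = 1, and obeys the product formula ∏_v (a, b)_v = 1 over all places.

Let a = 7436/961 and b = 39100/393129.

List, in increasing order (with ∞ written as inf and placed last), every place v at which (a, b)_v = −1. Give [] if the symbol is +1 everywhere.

(a, b) ≡ (11, 391) mod (ℚ^×)²; places V = {2, 3, 5, 11, 13, 17, 19, 23, 31, ∞}.
(a,b)_17: α=0, u≡14; β=1, v≡14 (mod 17); (14|17)=-1, (14|17)=-1; sign (−1)^0·-1^1·-1^0 = -1.
(a,b)_∞: sgn(11)=+, sgn(391)=+, so +1.
(a,b)_2: α=2, β=2; u≡3, v≡7 (mod 8); ε(u)ε(v)=1·1, αω(v)=2·0, βω(u)=2·1; sum ≡ 1  ⇒  -1.
(a,b)_23: α=0, u≡17; β=1, v≡14 (mod 23); (17|23)=-1, (14|23)=-1; sign (−1)^0·-1^1·-1^0 = -1.
(a,b)_5: α=0, u≡1; β=2, v≡1 (mod 5); (1|5)=+1, (1|5)=+1; sign (−1)^0·+1^2·+1^0 = +1.
(a,b)_31: α=-2, u≡27; β=0, v≡16 (mod 31); (27|31)=-1, (16|31)=+1; sign (−1)^0·-1^0·+1^-2 = +1.
(a,b)_11: α=1, u≡4; β=-2, v≡7 (mod 11); (4|11)=+1, (7|11)=-1; sign (−1)^0·+1^-2·-1^1 = -1.
(a,b)_3: α=0, u≡2; β=-2, v≡1 (mod 3); (2|3)=-1, (1|3)=+1; sign (−1)^0·-1^-2·+1^0 = +1.
(a,b)_19: α=0, u≡11; β=-2, v≡6 (mod 19); (11|19)=+1, (6|19)=+1; sign (−1)^0·+1^-2·+1^0 = +1.
(a,b)_13: α=2, u≡8; β=0, v≡1 (mod 13); (8|13)=-1, (1|13)=+1; sign (−1)^0·-1^0·+1^2 = +1.
Ram(11, 391) = {2, 11, 17, 23}; no ℚ_2-point on the conic.

[2, 11, 17, 23]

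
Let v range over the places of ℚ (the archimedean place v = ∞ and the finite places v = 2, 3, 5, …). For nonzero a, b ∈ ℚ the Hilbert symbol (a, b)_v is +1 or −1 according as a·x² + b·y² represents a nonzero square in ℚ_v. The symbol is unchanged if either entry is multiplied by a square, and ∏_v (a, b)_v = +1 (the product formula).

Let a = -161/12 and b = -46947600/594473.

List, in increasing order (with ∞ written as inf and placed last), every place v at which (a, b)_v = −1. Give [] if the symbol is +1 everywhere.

[3, 7, 17, inf]

Mod squares: a ≡ -483, b ≡ -2737. Check v ∈ {∞, 2, 3, 5, 7, 11, 17, 23}.
v=11: a=11^0·(≡4), b=11^-2·(≡10) mod 11; (4|11)=+1, (10|11)=-1; (−1)^{0·-2·5}·(+1)^-2·(-1)^0 = +1.
v=7: a=7^1·(≡1), b=7^1·(≡1) mod 7; (1|7)=+1, (1|7)=+1; (−1)^{1·1·3}·(+1)^1·(+1)^1 = -1.
v=∞: -483 < 0 and -2737 < 0  ⇒  (a,b)_∞ = -1.
v=3: a=3^-1·(≡1), b=3^6·(≡2) mod 3; (1|3)=+1, (2|3)=-1; (−1)^{-1·6·1}·(+1)^6·(-1)^-1 = -1.
v=23: a=23^1·(≡9), b=23^1·(≡11) mod 23; (9|23)=+1, (11|23)=-1; (−1)^{1·1·11}·(+1)^1·(-1)^1 = +1.
v=5: a=5^0·(≡2), b=5^2·(≡2) mod 5; (2|5)=-1, (2|5)=-1; (−1)^{0·2·2}·(-1)^2·(-1)^0 = +1.
v=2: v_2(a)=-2, v_2(b)=4; units ≡ 5, 7 (mod 8); ε·ε+αω+βω = 0·1+-2·0+4·1 ≡ 0  ⇒  (a,b)_2 = +1.
v=17: a=17^0·(≡5), b=17^-3·(≡4) mod 17; (5|17)=-1, (4|17)=+1; (−1)^{0·-3·8}·(-1)^-3·(+1)^0 = -1.
|Ram(-483, -2737)| = 4, even; anisotropic at {3, 7, 17, ∞}.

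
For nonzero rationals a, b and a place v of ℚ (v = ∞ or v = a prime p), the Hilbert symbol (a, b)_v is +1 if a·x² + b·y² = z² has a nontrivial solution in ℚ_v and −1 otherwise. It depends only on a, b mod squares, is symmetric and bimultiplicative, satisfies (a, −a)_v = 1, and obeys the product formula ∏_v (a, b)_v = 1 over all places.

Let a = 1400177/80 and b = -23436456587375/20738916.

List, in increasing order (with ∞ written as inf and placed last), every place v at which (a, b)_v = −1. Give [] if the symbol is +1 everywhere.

[5, 13, 41, 47]

Mod squares: a ≡ 7285, b ≡ -1404455. Check v ∈ {∞, 2, 3, 5, 11, 13, 17, 19, 23, 31, 41, 43, 47}.
v=23: a=23^0·(≡11), b=23^-2·(≡17) mod 23; (11|23)=-1, (17|23)=-1; (−1)^{0·-2·11}·(-1)^-2·(-1)^0 = +1.
v=2: v_2(a)=-4, v_2(b)=-2; units ≡ 5, 1 (mod 8); ε·ε+αω+βω = 0·0+-4·0+-2·1 ≡ 0  ⇒  (a,b)_2 = +1.
v=47: a=47^1·(≡24), b=47^0·(≡5) mod 47; (24|47)=+1, (5|47)=-1; (−1)^{1·0·23}·(+1)^0·(-1)^1 = -1.
v=11: a=11^0·(≡3), b=11^-2·(≡3) mod 11; (3|11)=+1, (3|11)=+1; (−1)^{0·-2·5}·(+1)^-2·(+1)^0 = +1.
v=43: a=43^0·(≡34), b=43^2·(≡10) mod 43; (34|43)=-1, (10|43)=+1; (−1)^{0·2·21}·(-1)^2·(+1)^0 = +1.
v=3: a=3^0·(≡1), b=3^-4·(≡1) mod 3; (1|3)=+1, (1|3)=+1; (−1)^{0·-4·1}·(+1)^-4·(+1)^0 = +1.
v=17: a=17^0·(≡9), b=17^1·(≡10) mod 17; (9|17)=+1, (10|17)=-1; (−1)^{0·1·8}·(+1)^1·(-1)^0 = +1.
v=∞: 7285 > 0 and -1404455 < 0  ⇒  (a,b)_∞ = +1.
v=5: a=5^-1·(≡2), b=5^3·(≡1) mod 5; (2|5)=-1, (1|5)=+1; (−1)^{-1·3·2}·(-1)^3·(+1)^-1 = -1.
v=19: a=19^0·(≡12), b=19^2·(≡6) mod 19; (12|19)=-1, (6|19)=+1; (−1)^{0·2·9}·(-1)^2·(+1)^0 = +1.
v=31: a=31^3·(≡25), b=31^1·(≡3) mod 31; (25|31)=+1, (3|31)=-1; (−1)^{3·1·15}·(+1)^1·(-1)^3 = +1.
v=41: a=41^0·(≡7), b=41^1·(≡33) mod 41; (7|41)=-1, (33|41)=+1; (−1)^{0·1·20}·(-1)^1·(+1)^0 = -1.
v=13: a=13^0·(≡6), b=13^1·(≡11) mod 13; (6|13)=-1, (11|13)=-1; (−1)^{0·1·6}·(-1)^1·(-1)^0 = -1.
|Ram(7285, -1404455)| = 4, even; anisotropic at {5, 13, 41, 47}.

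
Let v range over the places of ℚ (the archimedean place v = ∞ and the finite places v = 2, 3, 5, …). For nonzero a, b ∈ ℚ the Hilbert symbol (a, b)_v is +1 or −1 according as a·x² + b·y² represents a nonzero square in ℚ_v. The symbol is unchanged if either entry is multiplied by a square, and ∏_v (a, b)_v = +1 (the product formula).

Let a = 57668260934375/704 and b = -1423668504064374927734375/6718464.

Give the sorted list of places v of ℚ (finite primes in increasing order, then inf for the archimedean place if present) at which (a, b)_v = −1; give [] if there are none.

[5, 7, 13, 19, 29, 37]

Mod squares: a ≡ 502645, b ≡ -102036935. Check v ∈ {∞, 2, 3, 5, 7, 11, 13, 19, 29, 37}.
v=3: a=3^0·(≡1), b=3^-8·(≡1) mod 3; (1|3)=+1, (1|3)=+1; (−1)^{0·-8·1}·(+1)^-8·(+1)^0 = +1.
v=29: a=29^2·(≡21), b=29^3·(≡18) mod 29; (21|29)=-1, (18|29)=-1; (−1)^{2·3·14}·(-1)^3·(-1)^2 = -1.
v=7: a=7^4·(≡3), b=7^7·(≡2) mod 7; (3|7)=-1, (2|7)=+1; (−1)^{4·7·3}·(-1)^7·(+1)^4 = -1.
v=2: v_2(a)=-6, v_2(b)=-10; units ≡ 5, 1 (mod 8); ε·ε+αω+βω = 0·0+-6·0+-10·1 ≡ 0  ⇒  (a,b)_2 = +1.
v=11: a=11^-1·(≡4), b=11^1·(≡6) mod 11; (4|11)=+1, (6|11)=-1; (−1)^{-1·1·5}·(+1)^1·(-1)^-1 = +1.
v=∞: 502645 > 0 and -102036935 < 0  ⇒  (a,b)_∞ = +1.
v=37: a=37^1·(≡17), b=37^1·(≡34) mod 37; (17|37)=-1, (34|37)=+1; (−1)^{1·1·18}·(-1)^1·(+1)^1 = -1.
v=19: a=19^1·(≡9), b=19^3·(≡6) mod 19; (9|19)=+1, (6|19)=+1; (−1)^{1·3·9}·(+1)^3·(+1)^1 = -1.
v=13: a=13^1·(≡1), b=13^1·(≡11) mod 13; (1|13)=+1, (11|13)=-1; (−1)^{1·1·6}·(+1)^1·(-1)^1 = -1.
v=5: a=5^5·(≡1), b=5^9·(≡3) mod 5; (1|5)=+1, (3|5)=-1; (−1)^{5·9·2}·(+1)^9·(-1)^5 = -1.
|Ram(502645, -102036935)| = 6, even; anisotropic at {5, 7, 13, 19, 29, 37}.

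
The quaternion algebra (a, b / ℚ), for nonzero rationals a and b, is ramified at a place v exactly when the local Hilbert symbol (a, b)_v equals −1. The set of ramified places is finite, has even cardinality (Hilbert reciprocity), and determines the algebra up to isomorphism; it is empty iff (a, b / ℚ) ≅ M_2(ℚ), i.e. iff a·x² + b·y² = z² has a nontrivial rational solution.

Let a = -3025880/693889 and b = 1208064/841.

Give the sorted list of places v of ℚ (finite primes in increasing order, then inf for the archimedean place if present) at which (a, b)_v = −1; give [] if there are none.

Mod squares: a ≡ -1430, b ≡ 39. Check v ∈ {∞, 2, 3, 5, 7, 11, 13, 17, 23, 29}.
v=17: a=17^-2·(≡13), b=17^0·(≡14) mod 17; (13|17)=+1, (14|17)=-1; (−1)^{-2·0·8}·(+1)^0·(-1)^-2 = +1.
v=3: a=3^0·(≡1), b=3^1·(≡1) mod 3; (1|3)=+1, (1|3)=+1; (−1)^{0·1·1}·(+1)^1·(+1)^0 = +1.
v=∞: -1430 < 0 and 39 > 0  ⇒  (a,b)_∞ = +1.
v=2: v_2(a)=3, v_2(b)=8; units ≡ 5, 7 (mod 8); ε·ε+αω+βω = 0·1+3·0+8·1 ≡ 0  ⇒  (a,b)_2 = +1.
v=7: a=7^-4·(≡5), b=7^0·(≡4) mod 7; (5|7)=-1, (4|7)=+1; (−1)^{-4·0·3}·(-1)^0·(+1)^-4 = +1.
v=5: a=5^1·(≡1), b=5^0·(≡4) mod 5; (1|5)=+1, (4|5)=+1; (−1)^{1·0·2}·(+1)^0·(+1)^1 = +1.
v=13: a=13^1·(≡5), b=13^1·(≡12) mod 13; (5|13)=-1, (12|13)=+1; (−1)^{1·1·6}·(-1)^1·(+1)^1 = -1.
v=29: a=29^0·(≡16), b=29^-2·(≡11) mod 29; (16|29)=+1, (11|29)=-1; (−1)^{0·-2·14}·(+1)^-2·(-1)^0 = +1.
v=11: a=11^1·(≡7), b=11^2·(≡8) mod 11; (7|11)=-1, (8|11)=-1; (−1)^{1·2·5}·(-1)^2·(-1)^1 = -1.
v=23: a=23^2·(≡15), b=23^0·(≡8) mod 23; (15|23)=-1, (8|23)=+1; (−1)^{2·0·11}·(-1)^0·(+1)^2 = +1.
|Ram(-1430, 39)| = 2, even; anisotropic at {11, 13}.

[11, 13]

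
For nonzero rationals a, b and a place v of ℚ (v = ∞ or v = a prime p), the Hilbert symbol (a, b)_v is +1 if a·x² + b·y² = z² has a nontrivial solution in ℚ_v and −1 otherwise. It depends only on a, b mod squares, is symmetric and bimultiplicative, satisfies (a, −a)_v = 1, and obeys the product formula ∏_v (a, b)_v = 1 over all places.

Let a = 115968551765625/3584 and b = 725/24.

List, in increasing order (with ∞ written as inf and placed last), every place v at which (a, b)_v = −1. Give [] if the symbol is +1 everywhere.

Mod squares: a ≡ 5278, b ≡ 174. Check v ∈ {∞, 2, 3, 5, 7, 13, 17, 29}.
v=3: a=3^4·(≡1), b=3^-1·(≡1) mod 3; (1|3)=+1, (1|3)=+1; (−1)^{4·-1·1}·(+1)^-1·(+1)^4 = +1.
v=7: a=7^-1·(≡6), b=7^0·(≡6) mod 7; (6|7)=-1, (6|7)=-1; (−1)^{-1·0·3}·(-1)^0·(-1)^-1 = -1.
v=∞: 5278 > 0 and 174 > 0  ⇒  (a,b)_∞ = +1.
v=29: a=29^3·(≡10), b=29^1·(≡24) mod 29; (10|29)=-1, (24|29)=+1; (−1)^{3·1·14}·(-1)^1·(+1)^3 = -1.
v=2: v_2(a)=-9, v_2(b)=-3; units ≡ 7, 7 (mod 8); ε·ε+αω+βω = 1·1+-9·0+-3·0 ≡ 1  ⇒  (a,b)_2 = -1.
v=5: a=5^6·(≡2), b=5^2·(≡1) mod 5; (2|5)=-1, (1|5)=+1; (−1)^{6·2·2}·(-1)^2·(+1)^6 = +1.
v=17: a=17^2·(≡13), b=17^0·(≡4) mod 17; (13|17)=+1, (4|17)=+1; (−1)^{2·0·8}·(+1)^0·(+1)^2 = +1.
v=13: a=13^1·(≡12), b=13^0·(≡8) mod 13; (12|13)=+1, (8|13)=-1; (−1)^{1·0·6}·(+1)^0·(-1)^1 = -1.
Ram(5278, 174) = {2, 7, 13, 29}; no ℚ_2-point on the conic.

[2, 7, 13, 29]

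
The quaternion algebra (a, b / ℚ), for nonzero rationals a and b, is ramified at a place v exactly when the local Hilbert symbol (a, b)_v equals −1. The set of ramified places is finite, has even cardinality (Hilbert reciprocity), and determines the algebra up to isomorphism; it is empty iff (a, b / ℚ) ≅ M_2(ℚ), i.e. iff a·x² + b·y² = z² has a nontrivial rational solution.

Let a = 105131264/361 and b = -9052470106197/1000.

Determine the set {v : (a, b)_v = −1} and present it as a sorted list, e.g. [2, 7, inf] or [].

[2, 3, 17, 29]

(a, b) ≡ (29, -3570) mod (ℚ^×)²; places V = {2, 3, 5, 7, 17, 19, 29, ∞}.
(a,b)_7: α=2, u≡2; β=1, v≡4 (mod 7); (2|7)=+1, (4|7)=+1; sign (−1)^0·+1^1·+1^2 = +1.
(a,b)_19: α=-2, u≡8; β=2, v≡14 (mod 19); (8|19)=-1, (14|19)=-1; sign (−1)^0·-1^2·-1^-2 = +1.
(a,b)_2: α=8, β=-3; u≡5, v≡7 (mod 8); ε(u)ε(v)=0·1, αω(v)=8·0, βω(u)=-3·1; sum ≡ 1  ⇒  -1.
(a,b)_17: α=2, u≡11; β=5, v≡3 (mod 17); (11|17)=-1, (3|17)=-1; sign (−1)^0·-1^5·-1^2 = -1.
(a,b)_29: α=1, u≡1; β=2, v≡2 (mod 29); (1|29)=+1, (2|29)=-1; sign (−1)^0·+1^2·-1^1 = -1.
(a,b)_3: α=0, u≡2; β=1, v≡1 (mod 3); (2|3)=-1, (1|3)=+1; sign (−1)^0·-1^1·+1^0 = -1.
(a,b)_∞: sgn(29)=+, sgn(-3570)=−, so +1.
(a,b)_5: α=0, u≡4; β=-3, v≡1 (mod 5); (4|5)=+1, (1|5)=+1; sign (−1)^0·+1^-3·+1^0 = +1.
Ram(29, -3570) = {2, 3, 17, 29}; no ℚ_2-point on the conic.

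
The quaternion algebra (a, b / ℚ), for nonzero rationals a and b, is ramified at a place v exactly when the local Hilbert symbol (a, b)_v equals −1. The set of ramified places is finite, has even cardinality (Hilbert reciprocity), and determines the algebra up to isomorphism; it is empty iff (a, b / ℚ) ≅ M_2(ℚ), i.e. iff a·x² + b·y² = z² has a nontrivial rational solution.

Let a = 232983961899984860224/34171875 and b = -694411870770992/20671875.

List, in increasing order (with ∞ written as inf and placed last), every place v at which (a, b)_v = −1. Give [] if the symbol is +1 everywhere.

Mod squares: a ≡ 3, b ≡ -1100121. Check v ∈ {∞, 2, 3, 5, 7, 11, 17, 23, 37, 43, 53}.
v=2: v_2(a)=6, v_2(b)=4; units ≡ 3, 7 (mod 8); ε·ε+αω+βω = 1·1+6·0+4·1 ≡ 1  ⇒  (a,b)_2 = -1.
v=3: a=3^-7·(≡1), b=3^-3·(≡1) mod 3; (1|3)=+1, (1|3)=+1; (−1)^{-7·-3·1}·(+1)^-3·(+1)^-7 = -1.
v=23: a=23^0·(≡16), b=23^2·(≡22) mod 23; (16|23)=+1, (22|23)=-1; (−1)^{0·2·11}·(+1)^2·(-1)^0 = +1.
v=11: a=11^6·(≡1), b=11^3·(≡5) mod 11; (1|11)=+1, (5|11)=+1; (−1)^{6·3·5}·(+1)^3·(+1)^6 = +1.
v=∞: 3 > 0 and -1100121 < 0  ⇒  (a,b)_∞ = +1.
v=7: a=7^0·(≡3), b=7^-2·(≡3) mod 7; (3|7)=-1, (3|7)=-1; (−1)^{0·-2·3}·(-1)^-2·(-1)^0 = +1.
v=37: a=37^2·(≡30), b=37^1·(≡19) mod 37; (30|37)=+1, (19|37)=-1; (−1)^{2·1·18}·(+1)^1·(-1)^2 = +1.
v=5: a=5^-6·(≡2), b=5^-6·(≡1) mod 5; (2|5)=-1, (1|5)=+1; (−1)^{-6·-6·2}·(-1)^-6·(+1)^-6 = +1.
v=53: a=53^2·(≡26), b=53^1·(≡32) mod 53; (26|53)=-1, (32|53)=-1; (−1)^{2·1·26}·(-1)^1·(-1)^2 = -1.
v=43: a=43^2·(≡3), b=43^2·(≡29) mod 43; (3|43)=-1, (29|43)=-1; (−1)^{2·2·21}·(-1)^2·(-1)^2 = +1.
v=17: a=17^2·(≡7), b=17^1·(≡6) mod 17; (7|17)=-1, (6|17)=-1; (−1)^{2·1·8}·(-1)^1·(-1)^2 = -1.
(3, -1100121 / ℚ) ramifies at {2, 3, 17, 53}: a division algebra.

[2, 3, 17, 53]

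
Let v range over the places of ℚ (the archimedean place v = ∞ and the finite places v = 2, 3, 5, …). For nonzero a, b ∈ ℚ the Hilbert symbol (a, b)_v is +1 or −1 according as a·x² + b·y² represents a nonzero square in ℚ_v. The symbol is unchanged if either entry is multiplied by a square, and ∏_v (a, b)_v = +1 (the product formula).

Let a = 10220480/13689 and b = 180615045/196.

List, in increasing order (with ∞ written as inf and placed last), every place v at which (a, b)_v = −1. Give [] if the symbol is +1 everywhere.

Mod squares: a ≡ 95, b ≡ 107445. Check v ∈ {∞, 2, 3, 5, 7, 13, 19, 29, 41}.
v=19: a=19^1·(≡16), b=19^1·(≡18) mod 19; (16|19)=+1, (18|19)=-1; (−1)^{1·1·9}·(+1)^1·(-1)^1 = +1.
v=5: a=5^1·(≡4), b=5^1·(≡4) mod 5; (4|5)=+1, (4|5)=+1; (−1)^{1·1·2}·(+1)^1·(+1)^1 = +1.
v=3: a=3^-4·(≡2), b=3^1·(≡1) mod 3; (2|3)=-1, (1|3)=+1; (−1)^{-4·1·1}·(-1)^1·(+1)^-4 = -1.
v=29: a=29^0·(≡10), b=29^1·(≡28) mod 29; (10|29)=-1, (28|29)=+1; (−1)^{0·1·14}·(-1)^1·(+1)^0 = -1.
v=41: a=41^2·(≡14), b=41^2·(≡20) mod 41; (14|41)=-1, (20|41)=+1; (−1)^{2·2·20}·(-1)^2·(+1)^2 = +1.
v=∞: 95 > 0 and 107445 > 0  ⇒  (a,b)_∞ = +1.
v=13: a=13^-2·(≡12), b=13^1·(≡1) mod 13; (12|13)=+1, (1|13)=+1; (−1)^{-2·1·6}·(+1)^1·(+1)^-2 = +1.
v=2: v_2(a)=6, v_2(b)=-2; units ≡ 7, 5 (mod 8); ε·ε+αω+βω = 1·0+6·1+-2·0 ≡ 0  ⇒  (a,b)_2 = +1.
v=7: a=7^0·(≡1), b=7^-2·(≡4) mod 7; (1|7)=+1, (4|7)=+1; (−1)^{0·-2·3}·(+1)^-2·(+1)^0 = +1.
Ram(95, 107445) = {3, 29}; no ℚ_3-point on the conic.

[3, 29]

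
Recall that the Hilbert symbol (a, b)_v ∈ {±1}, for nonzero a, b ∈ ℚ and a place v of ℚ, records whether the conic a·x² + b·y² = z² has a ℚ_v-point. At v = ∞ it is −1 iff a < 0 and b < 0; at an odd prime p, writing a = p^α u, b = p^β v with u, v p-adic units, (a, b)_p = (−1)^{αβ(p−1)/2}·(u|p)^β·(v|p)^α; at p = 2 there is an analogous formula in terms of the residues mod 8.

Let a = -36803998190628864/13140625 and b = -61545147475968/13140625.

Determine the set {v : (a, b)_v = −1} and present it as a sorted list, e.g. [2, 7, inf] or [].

Mod squares: a ≡ -391, b ≡ -442. Check v ∈ {∞, 2, 3, 5, 13, 17, 23, 29}.
v=3: a=3^2·(≡2), b=3^2·(≡2) mod 3; (2|3)=-1, (2|3)=-1; (−1)^{2·2·1}·(-1)^2·(-1)^2 = +1.
v=23: a=23^3·(≡8), b=23^2·(≡18) mod 23; (8|23)=+1, (18|23)=+1; (−1)^{3·2·11}·(+1)^2·(+1)^3 = +1.
v=2: v_2(a)=12, v_2(b)=11; units ≡ 1, 3 (mod 8); ε·ε+αω+βω = 0·1+12·1+11·0 ≡ 0  ⇒  (a,b)_2 = +1.
v=13: a=13^6·(≡9), b=13^5·(≡5) mod 13; (9|13)=+1, (5|13)=-1; (−1)^{6·5·6}·(+1)^5·(-1)^6 = +1.
v=29: a=29^-2·(≡19), b=29^-2·(≡22) mod 29; (19|29)=-1, (22|29)=+1; (−1)^{-2·-2·14}·(-1)^-2·(+1)^-2 = +1.
v=17: a=17^1·(≡6), b=17^1·(≡2) mod 17; (6|17)=-1, (2|17)=+1; (−1)^{1·1·8}·(-1)^1·(+1)^1 = -1.
v=∞: -391 < 0 and -442 < 0  ⇒  (a,b)_∞ = -1.
v=5: a=5^-6·(≡1), b=5^-6·(≡2) mod 5; (1|5)=+1, (2|5)=-1; (−1)^{-6·-6·2}·(+1)^-6·(-1)^-6 = +1.
Ram(-391, -442) = {17, ∞}; no ℚ_17-point on the conic.

[17, inf]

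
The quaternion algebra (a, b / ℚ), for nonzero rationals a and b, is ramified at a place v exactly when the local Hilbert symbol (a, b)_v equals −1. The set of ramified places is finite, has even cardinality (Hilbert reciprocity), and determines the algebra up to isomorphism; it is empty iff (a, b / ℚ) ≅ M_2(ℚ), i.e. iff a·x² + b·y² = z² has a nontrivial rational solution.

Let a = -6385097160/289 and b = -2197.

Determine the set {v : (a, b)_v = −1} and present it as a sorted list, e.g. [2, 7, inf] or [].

[3, 5, 23, inf]

(a, b) ≡ (-690, -13) mod (ℚ^×)²; places V = {2, 3, 5, 13, 17, 23, ∞}.
(a,b)_13: α=4, u≡9; β=3, v≡12 (mod 13); (9|13)=+1, (12|13)=+1; sign (−1)^0·+1^3·+1^4 = +1.
(a,b)_3: α=5, u≡1; β=0, v≡2 (mod 3); (1|3)=+1, (2|3)=-1; sign (−1)^0·+1^0·-1^5 = -1.
(a,b)_5: α=1, u≡2; β=0, v≡3 (mod 5); (2|5)=-1, (3|5)=-1; sign (−1)^0·-1^0·-1^1 = -1.
(a,b)_∞: sgn(-690)=−, sgn(-13)=−, so -1.
(a,b)_23: α=1, u≡16; β=0, v≡11 (mod 23); (16|23)=+1, (11|23)=-1; sign (−1)^0·+1^0·-1^1 = -1.
(a,b)_17: α=-2, u≡7; β=0, v≡13 (mod 17); (7|17)=-1, (13|17)=+1; sign (−1)^0·-1^0·+1^-2 = +1.
(a,b)_2: α=3, β=0; u≡7, v≡3 (mod 8); ε(u)ε(v)=1·1, αω(v)=3·1, βω(u)=0·0; sum ≡ 0  ⇒  +1.
|Ram(-690, -13)| = 4, even; anisotropic at {3, 5, 23, ∞}.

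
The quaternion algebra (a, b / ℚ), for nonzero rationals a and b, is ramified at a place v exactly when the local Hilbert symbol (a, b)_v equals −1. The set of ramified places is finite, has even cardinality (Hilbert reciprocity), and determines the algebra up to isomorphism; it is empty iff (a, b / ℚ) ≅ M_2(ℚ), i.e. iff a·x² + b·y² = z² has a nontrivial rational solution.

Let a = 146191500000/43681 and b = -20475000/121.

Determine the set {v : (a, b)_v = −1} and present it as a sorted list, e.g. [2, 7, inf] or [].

Mod squares: a ≡ 1326, b ≡ -910. Check v ∈ {∞, 2, 3, 5, 7, 11, 13, 17, 19}.
v=11: a=11^-2·(≡2), b=11^-2·(≡4) mod 11; (2|11)=-1, (4|11)=+1; (−1)^{-2·-2·5}·(-1)^-2·(+1)^-2 = +1.
v=2: v_2(a)=5, v_2(b)=3; units ≡ 7, 1 (mod 8); ε·ε+αω+βω = 1·0+5·0+3·0 ≡ 0  ⇒  (a,b)_2 = +1.
v=17: a=17^1·(≡11), b=17^0·(≡2) mod 17; (11|17)=-1, (2|17)=+1; (−1)^{1·0·8}·(-1)^0·(+1)^1 = +1.
v=19: a=19^-2·(≡10), b=19^0·(≡12) mod 19; (10|19)=-1, (12|19)=-1; (−1)^{-2·0·9}·(-1)^0·(-1)^-2 = +1.
v=13: a=13^1·(≡7), b=13^1·(≡7) mod 13; (7|13)=-1, (7|13)=-1; (−1)^{1·1·6}·(-1)^1·(-1)^1 = +1.
v=5: a=5^6·(≡1), b=5^5·(≡3) mod 5; (1|5)=+1, (3|5)=-1; (−1)^{6·5·2}·(+1)^5·(-1)^6 = +1.
v=∞: 1326 > 0 and -910 < 0  ⇒  (a,b)_∞ = +1.
v=7: a=7^2·(≡5), b=7^1·(≡3) mod 7; (5|7)=-1, (3|7)=-1; (−1)^{2·1·3}·(-1)^1·(-1)^2 = -1.
v=3: a=3^3·(≡1), b=3^2·(≡2) mod 3; (1|3)=+1, (2|3)=-1; (−1)^{3·2·1}·(+1)^2·(-1)^3 = -1.
(1326, -910 / ℚ) ramifies at {3, 7}: a division algebra.

[3, 7]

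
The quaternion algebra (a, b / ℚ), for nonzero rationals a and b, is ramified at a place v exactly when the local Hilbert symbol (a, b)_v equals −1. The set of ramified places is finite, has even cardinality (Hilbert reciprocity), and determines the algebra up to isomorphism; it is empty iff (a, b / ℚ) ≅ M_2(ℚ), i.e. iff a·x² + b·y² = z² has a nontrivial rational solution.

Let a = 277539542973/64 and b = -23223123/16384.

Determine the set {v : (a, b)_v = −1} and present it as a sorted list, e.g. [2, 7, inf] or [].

(a, b) ≡ (30837726997, -2580347) mod (ℚ^×)²; places V = {2, 3, 7, 11, 17, 19, 23, 31, 37, 47, ∞}.
(a,b)_47: α=1, u≡4; β=1, v≡37 (mod 47); (4|47)=+1, (37|47)=+1; sign (−1)^1·+1^1·+1^1 = -1.
(a,b)_37: α=1, u≡36; β=0, v≡21 (mod 37); (36|37)=+1, (21|37)=+1; sign (−1)^0·+1^0·+1^1 = +1.
(a,b)_17: α=1, u≡7; β=0, v≡13 (mod 17); (7|17)=-1, (13|17)=+1; sign (−1)^0·-1^0·+1^1 = +1.
(a,b)_11: α=1, u≡10; β=1, v≡3 (mod 11); (10|11)=-1, (3|11)=+1; sign (−1)^1·-1^1·+1^1 = +1.
(a,b)_23: α=1, u≡11; β=1, v≡20 (mod 23); (11|23)=-1, (20|23)=-1; sign (−1)^1·-1^1·-1^1 = -1.
(a,b)_19: α=1, u≡17; β=0, v≡17 (mod 19); (17|19)=+1, (17|19)=+1; sign (−1)^0·+1^0·+1^1 = +1.
(a,b)_∞: sgn(30837726997)=+, sgn(-2580347)=−, so +1.
(a,b)_7: α=1, u≡4; β=1, v≡3 (mod 7); (4|7)=+1, (3|7)=-1; sign (−1)^1·+1^1·-1^1 = +1.
(a,b)_2: α=-6, β=-14; u≡5, v≡5 (mod 8); ε(u)ε(v)=0·0, αω(v)=-6·1, βω(u)=-14·1; sum ≡ 0  ⇒  +1.
(a,b)_3: α=2, u≡1; β=2, v≡1 (mod 3); (1|3)=+1, (1|3)=+1; sign (−1)^0·+1^2·+1^2 = +1.
(a,b)_31: α=1, u≡20; β=1, v≡26 (mod 31); (20|31)=+1, (26|31)=-1; sign (−1)^1·+1^1·-1^1 = +1.
|Ram(30837726997, -2580347)| = 2, even; anisotropic at {23, 47}.

[23, 47]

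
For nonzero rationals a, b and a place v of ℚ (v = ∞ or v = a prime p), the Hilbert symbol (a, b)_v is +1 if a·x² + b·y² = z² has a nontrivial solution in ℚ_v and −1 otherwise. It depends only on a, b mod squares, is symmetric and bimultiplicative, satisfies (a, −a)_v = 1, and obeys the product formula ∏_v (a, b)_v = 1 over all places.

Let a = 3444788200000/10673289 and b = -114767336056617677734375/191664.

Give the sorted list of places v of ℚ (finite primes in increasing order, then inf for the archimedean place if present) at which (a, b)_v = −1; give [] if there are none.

Mod squares: a ≡ 1757545, b ≡ -49445. Check v ∈ {∞, 2, 3, 5, 7, 11, 17, 23, 29, 31}.
v=11: a=11^-4·(≡5), b=11^-3·(≡3) mod 11; (5|11)=+1, (3|11)=+1; (−1)^{-4·-3·5}·(+1)^-3·(+1)^-4 = +1.
v=∞: 1757545 > 0 and -49445 < 0  ⇒  (a,b)_∞ = +1.
v=17: a=17^1·(≡15), b=17^2·(≡13) mod 17; (15|17)=+1, (13|17)=+1; (−1)^{1·2·8}·(+1)^2·(+1)^1 = +1.
v=3: a=3^-6·(≡1), b=3^-2·(≡1) mod 3; (1|3)=+1, (1|3)=+1; (−1)^{-6·-2·1}·(+1)^-2·(+1)^-6 = +1.
v=7: a=7^2·(≡3), b=7^0·(≡6) mod 7; (3|7)=-1, (6|7)=-1; (−1)^{2·0·3}·(-1)^0·(-1)^2 = +1.
v=31: a=31^1·(≡26), b=31^3·(≡23) mod 31; (26|31)=-1, (23|31)=-1; (−1)^{1·3·15}·(-1)^3·(-1)^1 = -1.
v=23: a=23^1·(≡12), b=23^4·(≡15) mod 23; (12|23)=+1, (15|23)=-1; (−1)^{1·4·11}·(+1)^4·(-1)^1 = -1.
v=2: v_2(a)=6, v_2(b)=-4; units ≡ 1, 3 (mod 8); ε·ε+αω+βω = 0·1+6·1+-4·0 ≡ 0  ⇒  (a,b)_2 = +1.
v=5: a=5^5·(≡1), b=5^9·(≡1) mod 5; (1|5)=+1, (1|5)=+1; (−1)^{5·9·2}·(+1)^9·(+1)^5 = +1.
v=29: a=29^1·(≡20), b=29^3·(≡20) mod 29; (20|29)=+1, (20|29)=+1; (−1)^{1·3·14}·(+1)^3·(+1)^1 = +1.
(1757545, -49445 / ℚ) ramifies at {23, 31}: a division algebra.

[23, 31]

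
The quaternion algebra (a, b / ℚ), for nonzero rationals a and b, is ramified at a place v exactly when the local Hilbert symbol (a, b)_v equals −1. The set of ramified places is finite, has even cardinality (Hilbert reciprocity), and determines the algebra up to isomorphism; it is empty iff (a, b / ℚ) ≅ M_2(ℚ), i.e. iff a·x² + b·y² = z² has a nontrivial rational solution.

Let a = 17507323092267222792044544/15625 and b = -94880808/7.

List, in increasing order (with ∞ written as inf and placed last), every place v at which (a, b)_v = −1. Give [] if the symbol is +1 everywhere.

Mod squares: a ≡ 1914, b ≡ -227766. Check v ∈ {∞, 2, 3, 5, 7, 11, 17, 29}.
v=11: a=11^3·(≡9), b=11^1·(≡8) mod 11; (9|11)=+1, (8|11)=-1; (−1)^{3·1·5}·(+1)^1·(-1)^3 = +1.
v=∞: 1914 > 0 and -227766 < 0  ⇒  (a,b)_∞ = +1.
v=7: a=7^2·(≡6), b=7^-1·(≡6) mod 7; (6|7)=-1, (6|7)=-1; (−1)^{2·-1·3}·(-1)^-1·(-1)^2 = -1.
v=3: a=3^19·(≡2), b=3^7·(≡2) mod 3; (2|3)=-1, (2|3)=-1; (−1)^{19·7·1}·(-1)^7·(-1)^19 = -1.
v=5: a=5^-6·(≡4), b=5^0·(≡1) mod 5; (4|5)=+1, (1|5)=+1; (−1)^{-6·0·2}·(+1)^0·(+1)^-6 = +1.
v=17: a=17^2·(≡14), b=17^1·(≡9) mod 17; (14|17)=-1, (9|17)=+1; (−1)^{2·1·8}·(-1)^1·(+1)^2 = -1.
v=29: a=29^3·(≡12), b=29^1·(≡4) mod 29; (12|29)=-1, (4|29)=+1; (−1)^{3·1·14}·(-1)^1·(+1)^3 = -1.
v=2: v_2(a)=15, v_2(b)=3; units ≡ 5, 5 (mod 8); ε·ε+αω+βω = 0·0+15·1+3·1 ≡ 0  ⇒  (a,b)_2 = +1.
|Ram(1914, -227766)| = 4, even; anisotropic at {3, 7, 17, 29}.

[3, 7, 17, 29]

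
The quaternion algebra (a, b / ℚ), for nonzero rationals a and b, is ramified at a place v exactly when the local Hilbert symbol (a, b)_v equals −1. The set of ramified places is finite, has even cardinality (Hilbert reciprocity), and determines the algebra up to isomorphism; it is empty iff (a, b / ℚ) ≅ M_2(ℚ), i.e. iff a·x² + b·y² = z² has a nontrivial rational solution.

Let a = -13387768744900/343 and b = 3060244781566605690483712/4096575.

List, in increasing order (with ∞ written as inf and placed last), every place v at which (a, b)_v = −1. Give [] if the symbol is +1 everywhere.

Mod squares: a ≡ -7, b ≡ 2561251. Check v ∈ {∞, 2, 3, 5, 7, 11, 13, 17, 19, 29, 31, 37}.
v=19: a=19^0·(≡13), b=19^2·(≡12) mod 19; (13|19)=-1, (12|19)=-1; (−1)^{0·2·9}·(-1)^2·(-1)^0 = +1.
v=29: a=29^2·(≡22), b=29^3·(≡3) mod 29; (22|29)=+1, (3|29)=-1; (−1)^{2·3·14}·(+1)^3·(-1)^2 = +1.
v=5: a=5^2·(≡3), b=5^-2·(≡4) mod 5; (3|5)=-1, (4|5)=+1; (−1)^{2·-2·2}·(-1)^-2·(+1)^2 = +1.
v=17: a=17^0·(≡14), b=17^-2·(≡3) mod 17; (14|17)=-1, (3|17)=-1; (−1)^{0·-2·8}·(-1)^-2·(-1)^0 = +1.
v=7: a=7^-3·(≡3), b=7^-1·(≡5) mod 7; (3|7)=-1, (5|7)=-1; (−1)^{-3·-1·3}·(-1)^-1·(-1)^-3 = -1.
v=11: a=11^2·(≡5), b=11^3·(≡3) mod 11; (5|11)=+1, (3|11)=+1; (−1)^{2·3·5}·(+1)^3·(+1)^2 = +1.
v=3: a=3^0·(≡2), b=3^-4·(≡1) mod 3; (2|3)=-1, (1|3)=+1; (−1)^{0·-4·1}·(-1)^-4·(+1)^0 = +1.
v=13: a=13^0·(≡7), b=13^2·(≡3) mod 13; (7|13)=-1, (3|13)=+1; (−1)^{0·2·6}·(-1)^2·(+1)^0 = +1.
v=2: v_2(a)=2, v_2(b)=10; units ≡ 1, 3 (mod 8); ε·ε+αω+βω = 0·1+2·1+10·0 ≡ 0  ⇒  (a,b)_2 = +1.
v=31: a=31^2·(≡24), b=31^3·(≡6) mod 31; (24|31)=-1, (6|31)=-1; (−1)^{2·3·15}·(-1)^3·(-1)^2 = -1.
v=37: a=37^2·(≡36), b=37^3·(≡30) mod 37; (36|37)=+1, (30|37)=+1; (−1)^{2·3·18}·(+1)^3·(+1)^2 = +1.
v=∞: -7 < 0 and 2561251 > 0  ⇒  (a,b)_∞ = +1.
|Ram(-7, 2561251)| = 2, even; anisotropic at {7, 31}.

[7, 31]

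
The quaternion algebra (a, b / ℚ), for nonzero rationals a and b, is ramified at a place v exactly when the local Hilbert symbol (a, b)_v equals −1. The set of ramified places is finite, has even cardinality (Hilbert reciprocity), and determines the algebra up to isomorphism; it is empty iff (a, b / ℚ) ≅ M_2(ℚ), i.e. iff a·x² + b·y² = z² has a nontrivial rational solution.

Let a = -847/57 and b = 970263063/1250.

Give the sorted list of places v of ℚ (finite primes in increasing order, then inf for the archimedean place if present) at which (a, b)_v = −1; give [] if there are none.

[3, 11]

Mod squares: a ≡ -399, b ≡ 36366. Check v ∈ {∞, 2, 3, 5, 7, 11, 19, 29}.
v=5: a=5^0·(≡4), b=5^-4·(≡4) mod 5; (4|5)=+1, (4|5)=+1; (−1)^{0·-4·2}·(+1)^-4·(+1)^0 = +1.
v=7: a=7^1·(≡5), b=7^2·(≡4) mod 7; (5|7)=-1, (4|7)=+1; (−1)^{1·2·3}·(-1)^2·(+1)^1 = +1.
v=29: a=29^0·(≡6), b=29^1·(≡6) mod 29; (6|29)=+1, (6|29)=+1; (−1)^{0·1·14}·(+1)^1·(+1)^0 = +1.
v=2: v_2(a)=0, v_2(b)=-1; units ≡ 1, 7 (mod 8); ε·ε+αω+βω = 0·1+0·0+-1·0 ≡ 0  ⇒  (a,b)_2 = +1.
v=3: a=3^-1·(≡2), b=3^3·(≡2) mod 3; (2|3)=-1, (2|3)=-1; (−1)^{-1·3·1}·(-1)^3·(-1)^-1 = -1.
v=19: a=19^-1·(≡9), b=19^1·(≡8) mod 19; (9|19)=+1, (8|19)=-1; (−1)^{-1·1·9}·(+1)^1·(-1)^-1 = +1.
v=11: a=11^2·(≡2), b=11^3·(≡2) mod 11; (2|11)=-1, (2|11)=-1; (−1)^{2·3·5}·(-1)^3·(-1)^2 = -1.
v=∞: -399 < 0 and 36366 > 0  ⇒  (a,b)_∞ = +1.
Ram(-399, 36366) = {3, 11}; no ℚ_3-point on the conic.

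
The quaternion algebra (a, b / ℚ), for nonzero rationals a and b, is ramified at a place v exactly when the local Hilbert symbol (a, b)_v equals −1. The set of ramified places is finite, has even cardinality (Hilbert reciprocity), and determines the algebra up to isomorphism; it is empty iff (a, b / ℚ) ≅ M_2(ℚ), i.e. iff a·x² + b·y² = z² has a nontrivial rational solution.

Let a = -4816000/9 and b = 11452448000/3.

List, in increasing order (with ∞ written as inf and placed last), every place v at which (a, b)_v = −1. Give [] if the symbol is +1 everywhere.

[2, 3, 41, 43]

(a, b) ≡ (-3010, 5368335) mod (ℚ^×)²; places V = {2, 3, 5, 7, 29, 41, 43, ∞}.
(a,b)_41: α=0, u≡30; β=1, v≡28 (mod 41); (30|41)=-1, (28|41)=-1; sign (−1)^0·-1^1·-1^0 = -1.
(a,b)_3: α=-2, u≡2; β=-1, v≡2 (mod 3); (2|3)=-1, (2|3)=-1; sign (−1)^0·-1^-1·-1^-2 = -1.
(a,b)_29: α=0, u≡13; β=1, v≡21 (mod 29); (13|29)=+1, (21|29)=-1; sign (−1)^0·+1^1·-1^0 = +1.
(a,b)_∞: sgn(-3010)=−, sgn(5368335)=+, so +1.
(a,b)_5: α=3, u≡3; β=3, v≡3 (mod 5); (3|5)=-1, (3|5)=-1; sign (−1)^0·-1^3·-1^3 = +1.
(a,b)_2: α=7, β=8; u≡7, v≡7 (mod 8); ε(u)ε(v)=1·1, αω(v)=7·0, βω(u)=8·0; sum ≡ 1  ⇒  -1.
(a,b)_43: α=1, u≡16; β=1, v≡21 (mod 43); (16|43)=+1, (21|43)=+1; sign (−1)^1·+1^1·+1^1 = -1.
(a,b)_7: α=1, u≡1; β=1, v≡6 (mod 7); (1|7)=+1, (6|7)=-1; sign (−1)^1·+1^1·-1^1 = +1.
|Ram(-3010, 5368335)| = 4, even; anisotropic at {2, 3, 41, 43}.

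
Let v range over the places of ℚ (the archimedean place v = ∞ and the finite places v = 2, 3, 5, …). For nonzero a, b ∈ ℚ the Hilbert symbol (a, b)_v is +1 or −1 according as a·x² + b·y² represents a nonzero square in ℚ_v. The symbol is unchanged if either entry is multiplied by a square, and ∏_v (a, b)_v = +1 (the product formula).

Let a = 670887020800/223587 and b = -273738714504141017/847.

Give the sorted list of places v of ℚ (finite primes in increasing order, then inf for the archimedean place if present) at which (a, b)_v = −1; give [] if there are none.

Mod squares: a ≡ 871131, b ≡ -119. Check v ∈ {∞, 2, 3, 5, 7, 11, 13, 17, 19, 23, 29, 31}.
v=7: a=7^-2·(≡4), b=7^-1·(≡1) mod 7; (4|7)=+1, (1|7)=+1; (−1)^{-2·-1·3}·(+1)^-1·(+1)^-2 = +1.
v=23: a=23^0·(≡2), b=23^2·(≡19) mod 23; (2|23)=+1, (19|23)=-1; (−1)^{0·2·11}·(+1)^2·(-1)^0 = +1.
v=5: a=5^2·(≡1), b=5^0·(≡4) mod 5; (1|5)=+1, (4|5)=+1; (−1)^{2·0·2}·(+1)^0·(+1)^2 = +1.
v=31: a=31^1·(≡21), b=31^2·(≡5) mod 31; (21|31)=-1, (5|31)=+1; (−1)^{1·2·15}·(-1)^2·(+1)^1 = +1.
v=11: a=11^0·(≡7), b=11^-2·(≡8) mod 11; (7|11)=-1, (8|11)=-1; (−1)^{0·-2·5}·(-1)^-2·(-1)^0 = +1.
v=19: a=19^3·(≡8), b=19^4·(≡13) mod 19; (8|19)=-1, (13|19)=-1; (−1)^{3·4·9}·(-1)^4·(-1)^3 = -1.
v=17: a=17^1·(≡14), b=17^3·(≡3) mod 17; (14|17)=-1, (3|17)=-1; (−1)^{1·3·8}·(-1)^3·(-1)^1 = +1.
v=2: v_2(a)=8, v_2(b)=0; units ≡ 3, 1 (mod 8); ε·ε+αω+βω = 1·0+8·0+0·1 ≡ 0  ⇒  (a,b)_2 = +1.
v=3: a=3^-3·(≡1), b=3^0·(≡1) mod 3; (1|3)=+1, (1|3)=+1; (−1)^{-3·0·1}·(+1)^0·(+1)^-3 = +1.
v=∞: 871131 > 0 and -119 < 0  ⇒  (a,b)_∞ = +1.
v=13: a=13^-2·(≡10), b=13^0·(≡6) mod 13; (10|13)=+1, (6|13)=-1; (−1)^{-2·0·6}·(+1)^0·(-1)^-2 = +1.
v=29: a=29^1·(≡22), b=29^2·(≡19) mod 29; (22|29)=+1, (19|29)=-1; (−1)^{1·2·14}·(+1)^2·(-1)^1 = -1.
(871131, -119 / ℚ) ramifies at {19, 29}: a division algebra.

[19, 29]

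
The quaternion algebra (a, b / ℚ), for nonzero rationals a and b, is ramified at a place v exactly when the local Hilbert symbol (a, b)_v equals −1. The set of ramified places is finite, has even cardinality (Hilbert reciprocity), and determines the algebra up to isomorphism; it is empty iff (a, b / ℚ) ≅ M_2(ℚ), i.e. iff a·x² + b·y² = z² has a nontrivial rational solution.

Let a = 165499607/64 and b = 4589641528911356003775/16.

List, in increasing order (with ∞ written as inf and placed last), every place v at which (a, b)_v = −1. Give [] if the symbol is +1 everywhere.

[2, 29]

(a, b) ≡ (11687, 198679) mod (ℚ^×)²; places V = {2, 3, 5, 7, 13, 17, 29, 31, ∞}.
(a,b)_5: α=0, u≡3; β=2, v≡1 (mod 5); (3|5)=-1, (1|5)=+1; sign (−1)^0·-1^2·+1^0 = +1.
(a,b)_3: α=0, u≡2; β=4, v≡1 (mod 3); (2|3)=-1, (1|3)=+1; sign (−1)^0·-1^4·+1^0 = +1.
(a,b)_∞: sgn(11687)=+, sgn(198679)=+, so +1.
(a,b)_29: α=1, u≡10; β=3, v≡22 (mod 29); (10|29)=-1, (22|29)=+1; sign (−1)^0·-1^3·+1^1 = -1.
(a,b)_13: α=1, u≡5; β=3, v≡11 (mod 13); (5|13)=-1, (11|13)=-1; sign (−1)^0·-1^3·-1^1 = +1.
(a,b)_7: α=2, u≡1; β=0, v≡5 (mod 7); (1|7)=+1, (5|7)=-1; sign (−1)^0·+1^0·-1^2 = +1.
(a,b)_17: α=2, u≡4; β=5, v≡13 (mod 17); (4|17)=+1, (13|17)=+1; sign (−1)^0·+1^5·+1^2 = +1.
(a,b)_31: α=1, u≡16; β=3, v≡24 (mod 31); (16|31)=+1, (24|31)=-1; sign (−1)^1·+1^3·-1^1 = +1.
(a,b)_2: α=-6, β=-4; u≡7, v≡7 (mod 8); ε(u)ε(v)=1·1, αω(v)=-6·0, βω(u)=-4·0; sum ≡ 1  ⇒  -1.
Ram(11687, 198679) = {2, 29}; no ℚ_2-point on the conic.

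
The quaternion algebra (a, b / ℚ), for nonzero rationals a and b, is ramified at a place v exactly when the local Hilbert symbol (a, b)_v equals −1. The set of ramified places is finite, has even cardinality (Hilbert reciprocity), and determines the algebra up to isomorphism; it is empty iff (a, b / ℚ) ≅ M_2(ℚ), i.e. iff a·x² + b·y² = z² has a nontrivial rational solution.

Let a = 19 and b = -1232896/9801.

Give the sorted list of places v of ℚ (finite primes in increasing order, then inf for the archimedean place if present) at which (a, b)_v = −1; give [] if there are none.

(a, b) ≡ (19, -301) mod (ℚ^×)²; places V = {2, 3, 7, 11, 19, 43, ∞}.
(a,b)_11: α=0, u≡8; β=-2, v≡7 (mod 11); (8|11)=-1, (7|11)=-1; sign (−1)^0·-1^-2·-1^0 = +1.
(a,b)_19: α=1, u≡1; β=0, v≡8 (mod 19); (1|19)=+1, (8|19)=-1; sign (−1)^0·+1^0·-1^1 = -1.
(a,b)_2: α=0, β=12; u≡3, v≡3 (mod 8); ε(u)ε(v)=1·1, αω(v)=0·1, βω(u)=12·1; sum ≡ 1  ⇒  -1.
(a,b)_7: α=0, u≡5; β=1, v≡6 (mod 7); (5|7)=-1, (6|7)=-1; sign (−1)^0·-1^1·-1^0 = -1.
(a,b)_3: α=0, u≡1; β=-4, v≡2 (mod 3); (1|3)=+1, (2|3)=-1; sign (−1)^0·+1^-4·-1^0 = +1.
(a,b)_∞: sgn(19)=+, sgn(-301)=−, so +1.
(a,b)_43: α=0, u≡19; β=1, v≡40 (mod 43); (19|43)=-1, (40|43)=+1; sign (−1)^0·-1^1·+1^0 = -1.
|Ram(19, -301)| = 4, even; anisotropic at {2, 7, 19, 43}.

[2, 7, 19, 43]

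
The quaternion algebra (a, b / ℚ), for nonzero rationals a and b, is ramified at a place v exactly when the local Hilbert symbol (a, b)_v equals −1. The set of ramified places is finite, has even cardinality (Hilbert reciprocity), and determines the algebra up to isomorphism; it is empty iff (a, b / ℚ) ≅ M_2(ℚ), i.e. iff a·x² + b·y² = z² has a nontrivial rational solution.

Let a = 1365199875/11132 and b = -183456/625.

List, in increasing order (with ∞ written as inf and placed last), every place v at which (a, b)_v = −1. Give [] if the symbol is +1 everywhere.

(a, b) ≡ (482885, -26) mod (ℚ^×)²; places V = {2, 3, 5, 7, 11, 13, 17, 19, 23, ∞}.
(a,b)_13: α=1, u≡9; β=1, v≡6 (mod 13); (9|13)=+1, (6|13)=-1; sign (−1)^0·+1^1·-1^1 = -1.
(a,b)_23: α=-1, u≡7; β=0, v≡21 (mod 23); (7|23)=-1, (21|23)=-1; sign (−1)^0·-1^0·-1^-1 = -1.
(a,b)_7: α=0, u≡2; β=2, v≡4 (mod 7); (2|7)=+1, (4|7)=+1; sign (−1)^0·+1^2·+1^0 = +1.
(a,b)_11: α=-2, u≡7; β=0, v≡10 (mod 11); (7|11)=-1, (10|11)=-1; sign (−1)^0·-1^0·-1^-2 = +1.
(a,b)_2: α=-2, β=5; u≡5, v≡3 (mod 8); ε(u)ε(v)=0·1, αω(v)=-2·1, βω(u)=5·1; sum ≡ 1  ⇒  -1.
(a,b)_3: α=2, u≡2; β=2, v≡1 (mod 3); (2|3)=-1, (1|3)=+1; sign (−1)^0·-1^2·+1^2 = +1.
(a,b)_5: α=3, u≡2; β=-4, v≡4 (mod 5); (2|5)=-1, (4|5)=+1; sign (−1)^0·-1^-4·+1^3 = +1.
(a,b)_19: α=1, u≡18; β=0, v≡15 (mod 19); (18|19)=-1, (15|19)=-1; sign (−1)^0·-1^0·-1^1 = -1.
(a,b)_17: α=3, u≡8; β=0, v≡15 (mod 17); (8|17)=+1, (15|17)=+1; sign (−1)^0·+1^0·+1^3 = +1.
(a,b)_∞: sgn(482885)=+, sgn(-26)=−, so +1.
Ram(482885, -26) = {2, 13, 19, 23}; no ℚ_2-point on the conic.

[2, 13, 19, 23]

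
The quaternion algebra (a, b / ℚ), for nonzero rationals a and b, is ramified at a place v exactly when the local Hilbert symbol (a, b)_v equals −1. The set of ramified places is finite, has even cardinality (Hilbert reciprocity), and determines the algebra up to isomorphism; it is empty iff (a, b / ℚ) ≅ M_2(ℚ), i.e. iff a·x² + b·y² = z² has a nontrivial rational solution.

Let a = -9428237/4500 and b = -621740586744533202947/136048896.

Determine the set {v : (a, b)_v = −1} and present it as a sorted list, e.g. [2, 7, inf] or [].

[5, inf]

Mod squares: a ≡ -2665, b ≡ -425867. Check v ∈ {∞, 2, 3, 5, 7, 11, 13, 17, 19, 41, 47}.
v=∞: -2665 < 0 and -425867 < 0  ⇒  (a,b)_∞ = -1.
v=47: a=47^0·(≡7), b=47^1·(≡26) mod 47; (7|47)=+1, (26|47)=-1; (−1)^{0·1·23}·(+1)^1·(-1)^0 = +1.
v=7: a=7^2·(≡4), b=7^6·(≡5) mod 7; (4|7)=+1, (5|7)=-1; (−1)^{2·6·3}·(+1)^6·(-1)^2 = +1.
v=17: a=17^0·(≡4), b=17^1·(≡14) mod 17; (4|17)=+1, (14|17)=-1; (−1)^{0·1·8}·(+1)^1·(-1)^0 = +1.
v=5: a=5^-3·(≡3), b=5^0·(≡3) mod 5; (3|5)=-1, (3|5)=-1; (−1)^{-3·0·2}·(-1)^0·(-1)^-3 = -1.
v=2: v_2(a)=-2, v_2(b)=-8; units ≡ 7, 5 (mod 8); ε·ε+αω+βω = 1·0+-2·1+-8·0 ≡ 0  ⇒  (a,b)_2 = +1.
v=41: a=41^1·(≡7), b=41^3·(≡26) mod 41; (7|41)=-1, (26|41)=-1; (−1)^{1·3·20}·(-1)^3·(-1)^1 = +1.
v=19: a=19^2·(≡10), b=19^2·(≡3) mod 19; (10|19)=-1, (3|19)=-1; (−1)^{2·2·9}·(-1)^2·(-1)^2 = +1.
v=3: a=3^-2·(≡2), b=3^-12·(≡1) mod 3; (2|3)=-1, (1|3)=+1; (−1)^{-2·-12·1}·(-1)^-12·(+1)^-2 = +1.
v=13: a=13^1·(≡4), b=13^3·(≡1) mod 13; (4|13)=+1, (1|13)=+1; (−1)^{1·3·6}·(+1)^3·(+1)^1 = +1.
v=11: a=11^0·(≡6), b=11^2·(≡3) mod 11; (6|11)=-1, (3|11)=+1; (−1)^{0·2·5}·(-1)^2·(+1)^0 = +1.
Ram(-2665, -425867) = {5, ∞}; no ℚ_5-point on the conic.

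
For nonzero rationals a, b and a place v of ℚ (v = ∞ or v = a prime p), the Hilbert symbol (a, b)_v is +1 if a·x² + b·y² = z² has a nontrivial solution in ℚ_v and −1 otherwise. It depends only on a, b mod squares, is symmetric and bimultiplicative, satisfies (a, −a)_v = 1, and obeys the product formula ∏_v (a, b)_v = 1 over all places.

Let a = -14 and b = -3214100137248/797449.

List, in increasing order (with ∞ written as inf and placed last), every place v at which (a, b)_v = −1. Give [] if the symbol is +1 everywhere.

[11, inf]

(a, b) ≡ (-14, -2002) mod (ℚ^×)²; places V = {2, 3, 7, 11, 13, 19, 47, 53, ∞}.
(a,b)_53: α=0, u≡39; β=2, v≡50 (mod 53); (39|53)=-1, (50|53)=-1; sign (−1)^0·-1^2·-1^0 = +1.
(a,b)_11: α=0, u≡8; β=1, v≡1 (mod 11); (8|11)=-1, (1|11)=+1; sign (−1)^0·-1^1·+1^0 = -1.
(a,b)_7: α=1, u≡5; β=3, v≡2 (mod 7); (5|7)=-1, (2|7)=+1; sign (−1)^1·-1^3·+1^1 = +1.
(a,b)_47: α=0, u≡33; β=-2, v≡13 (mod 47); (33|47)=-1, (13|47)=-1; sign (−1)^0·-1^-2·-1^0 = +1.
(a,b)_3: α=0, u≡1; β=6, v≡2 (mod 3); (1|3)=+1, (2|3)=-1; sign (−1)^0·+1^6·-1^0 = +1.
(a,b)_13: α=0, u≡12; β=1, v≡7 (mod 13); (12|13)=+1, (7|13)=-1; sign (−1)^0·+1^1·-1^0 = +1.
(a,b)_19: α=0, u≡5; β=-2, v≡14 (mod 19); (5|19)=+1, (14|19)=-1; sign (−1)^0·+1^-2·-1^0 = +1.
(a,b)_2: α=1, β=5; u≡1, v≡7 (mod 8); ε(u)ε(v)=0·1, αω(v)=1·0, βω(u)=5·0; sum ≡ 0  ⇒  +1.
(a,b)_∞: sgn(-14)=−, sgn(-2002)=−, so -1.
Ram(-14, -2002) = {11, ∞}; no ℚ_11-point on the conic.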